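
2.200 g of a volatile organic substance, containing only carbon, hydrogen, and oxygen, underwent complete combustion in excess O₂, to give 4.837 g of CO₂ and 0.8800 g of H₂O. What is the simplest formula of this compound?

C9H8O4

mol C = 4.837 g CO₂ ÷ 44.009 g/mol = 0.10991 mol
mol H = 2 × 0.8800 g H₂O ÷ 18.015 g/mol = 0.097696 mol
mass O = 2.200 − (1.3201 + 0.098478) = 0.78140 g → mol O = 0.78140 ÷ 15.999 = 0.048841 mol
Divide by the smallest (0.048841 mol): C 2.250, H 2.000, O 1.000
Multiplying each by 4 gives whole numbers: C 9.00, H 8.00, O 4.00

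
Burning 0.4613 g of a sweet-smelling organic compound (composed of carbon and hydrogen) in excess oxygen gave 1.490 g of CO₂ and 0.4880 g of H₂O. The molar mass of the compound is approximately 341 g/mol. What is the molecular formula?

mol C = 1.490 g CO₂ ÷ 44.009 g/mol = 0.033857 mol
mol H = 2 × 0.4880 g H₂O ÷ 18.015 g/mol = 0.054177 mol
Divide by the smallest (0.033857 mol): C 1.000, H 1.600
Multiplying each by 5 gives whole numbers: C 5.00, H 8.00
Empirical formula: C5H8
Empirical-formula mass = 68.12 g/mol; 341 ÷ 68.12 ≈ 5, so the molecular formula is C25H40.

C25H40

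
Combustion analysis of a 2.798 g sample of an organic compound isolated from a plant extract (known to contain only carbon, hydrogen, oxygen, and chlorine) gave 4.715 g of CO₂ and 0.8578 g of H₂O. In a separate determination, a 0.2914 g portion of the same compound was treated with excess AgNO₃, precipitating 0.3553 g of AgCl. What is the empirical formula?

C9H8Cl2O3

mol C = 4.715 g CO₂ ÷ 44.009 g/mol = 0.10714 mol
mol H = 2 × 0.8578 g H₂O ÷ 18.015 g/mol = 0.095232 mol
From the AgCl data: mol Cl per gram of compound = (0.3553 ÷ 143.318) ÷ 0.2914 = 0.0085076 mol/g, so in the 2.798 g combustion sample mol Cl = 0.023804 mol
mass O = 2.798 − (1.2868 + 0.095994 + 0.84386) = 0.57132 g → mol O = 0.57132 ÷ 15.999 = 0.035710 mol
Divide by the smallest (0.023804 mol): C 4.501, H 4.001, Cl 1.000, O 1.500
Multiplying each by 2 gives whole numbers: C 9.00, H 8.00, Cl 2.00, O 3.00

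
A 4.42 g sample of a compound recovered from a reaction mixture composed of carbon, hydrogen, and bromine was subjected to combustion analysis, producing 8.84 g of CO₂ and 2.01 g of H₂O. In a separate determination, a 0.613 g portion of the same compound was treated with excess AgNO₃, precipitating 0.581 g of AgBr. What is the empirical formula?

C9H10Br

mol C = 8.84 g CO₂ ÷ 44.009 g/mol = 0.2009 mol
mol H = 2 × 2.01 g H₂O ÷ 18.015 g/mol = 0.2231 mol
From the AgBr data: mol Br per gram of compound = (0.581 ÷ 187.772) ÷ 0.613 = 0.005048 mol/g, so in the 4.42 g combustion sample mol Br = 0.02231 mol
Divide by the smallest (0.02231 mol): C 9.003, H 10.002, Br 1.000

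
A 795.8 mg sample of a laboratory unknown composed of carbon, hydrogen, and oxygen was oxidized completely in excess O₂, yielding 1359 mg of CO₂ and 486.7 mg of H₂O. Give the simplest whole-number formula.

mol C = 1.359 g CO₂ ÷ 44.009 g/mol = 0.030880 mol
mol H = 2 × 0.4867 g H₂O ÷ 18.015 g/mol = 0.054033 mol
mass O = 0.7958 − (0.37090 + 0.054465) = 0.37043 g → mol O = 0.37043 ÷ 15.999 = 0.023154 mol
Divide by the smallest (0.023154 mol): C 1.334, H 2.334, O 1.000
Multiplying each by 3 gives whole numbers: C 4.00, H 7.00, O 3.00

C4H7O3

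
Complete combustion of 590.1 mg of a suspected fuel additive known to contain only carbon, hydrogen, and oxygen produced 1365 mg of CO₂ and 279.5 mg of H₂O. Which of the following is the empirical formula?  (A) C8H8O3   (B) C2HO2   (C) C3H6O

mol C = 1.365 g CO₂ ÷ 44.009 g/mol = 0.031016 mol
mol H = 2 × 0.2795 g H₂O ÷ 18.015 g/mol = 0.031030 mol
mass O = 0.5901 − (0.37254 + 0.031278) = 0.18628 g → mol O = 0.18628 ÷ 15.999 = 0.011643 mol
Divide by the smallest (0.011643 mol): C 2.664, H 2.665, O 1.000
Multiplying each by 3 gives whole numbers: C 7.99, H 7.99, O 3.00

(A) C8H8O3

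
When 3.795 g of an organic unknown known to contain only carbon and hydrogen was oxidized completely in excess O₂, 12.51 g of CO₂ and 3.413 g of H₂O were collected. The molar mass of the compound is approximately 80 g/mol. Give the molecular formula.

C6H8

mol C = 12.51 g CO₂ ÷ 44.009 g/mol = 0.28426 mol
mol H = 2 × 3.413 g H₂O ÷ 18.015 g/mol = 0.37891 mol
Divide by the smallest (0.28426 mol): C 1.000, H 1.333
Multiplying each by 3 gives whole numbers: C 3.00, H 4.00
Empirical formula: C3H4
Empirical-formula mass = 40.06 g/mol; 80 ÷ 40.06 ≈ 2, so the molecular formula is C6H8.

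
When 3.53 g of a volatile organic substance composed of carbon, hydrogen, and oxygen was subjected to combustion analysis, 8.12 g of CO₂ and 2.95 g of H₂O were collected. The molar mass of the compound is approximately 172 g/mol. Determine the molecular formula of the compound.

mol C = 8.12 g CO₂ ÷ 44.009 g/mol = 0.1845 mol
mol H = 2 × 2.95 g H₂O ÷ 18.015 g/mol = 0.3275 mol
mass O = 3.53 − (2.216 + 0.3301) = 0.9838 g → mol O = 0.9838 ÷ 15.999 = 0.06149 mol
Divide by the smallest (0.06149 mol): C 3.001, H 5.326, O 1.000
Multiplying each by 3 gives whole numbers: C 9.00, H 15.98, O 3.00
Empirical formula: C9H16O3
Empirical-formula mass = 172.22 g/mol; 172 ÷ 172.22 ≈ 1, so the molecular formula is C9H16O3.

C9H16O3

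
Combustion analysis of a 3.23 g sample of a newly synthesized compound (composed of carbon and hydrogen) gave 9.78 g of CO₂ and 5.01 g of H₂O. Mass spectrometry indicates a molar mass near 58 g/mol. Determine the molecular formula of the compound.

C4H10

mol C = 9.78 g CO₂ ÷ 44.009 g/mol = 0.2222 mol
mol H = 2 × 5.01 g H₂O ÷ 18.015 g/mol = 0.5562 mol
Divide by the smallest (0.2222 mol): C 1.000, H 2.503
Multiplying each by 2 gives whole numbers: C 2.00, H 5.01
Empirical formula: C2H5
Empirical-formula mass = 29.06 g/mol; 58 ÷ 29.06 ≈ 2, so the molecular formula is C4H10.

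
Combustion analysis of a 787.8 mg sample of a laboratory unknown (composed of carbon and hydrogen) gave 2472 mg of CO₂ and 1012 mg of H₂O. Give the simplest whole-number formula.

mol C = 2.472 g CO₂ ÷ 44.009 g/mol = 0.056170 mol
mol H = 2 × 1.012 g H₂O ÷ 18.015 g/mol = 0.11235 mol
Divide by the smallest (0.056170 mol): C 1.000, H 2.000

CH2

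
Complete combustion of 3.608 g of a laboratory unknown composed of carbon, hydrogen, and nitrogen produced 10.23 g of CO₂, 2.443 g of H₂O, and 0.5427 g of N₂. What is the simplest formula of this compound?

mol C = 10.23 g CO₂ ÷ 44.009 g/mol = 0.23245 mol
mol H = 2 × 2.443 g H₂O ÷ 18.015 g/mol = 0.27122 mol
mol N = 2 × 0.5427 g N₂ ÷ 28.014 g/mol = 0.038745 mol
Divide by the smallest (0.038745 mol): C 6.000, H 7.000, N 1.000

C6H7N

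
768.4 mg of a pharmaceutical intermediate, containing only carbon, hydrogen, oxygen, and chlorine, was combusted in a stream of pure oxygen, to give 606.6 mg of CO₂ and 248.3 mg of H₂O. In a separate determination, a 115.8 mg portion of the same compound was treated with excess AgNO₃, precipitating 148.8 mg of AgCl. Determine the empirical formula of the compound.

C2H4ClO3

mol C = 0.6066 g CO₂ ÷ 44.009 g/mol = 0.013784 mol
mol H = 2 × 0.2483 g H₂O ÷ 18.015 g/mol = 0.027566 mol
From the AgCl data: mol Cl per gram of compound = (0.1488 ÷ 143.318) ÷ 0.1158 = 0.0089659 mol/g, so in the 0.7684 g combustion sample mol Cl = 0.0068894 mol
mass O = 0.7684 − (0.16555 + 0.027786 + 0.24423) = 0.33083 g → mol O = 0.33083 ÷ 15.999 = 0.020678 mol
Divide by the smallest (0.0068894 mol): C 2.001, H 4.001, Cl 1.000, O 3.001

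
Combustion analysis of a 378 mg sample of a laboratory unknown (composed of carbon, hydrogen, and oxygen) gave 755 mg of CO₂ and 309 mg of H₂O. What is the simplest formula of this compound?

mol C = 0.755 g CO₂ ÷ 44.009 g/mol = 0.01716 mol
mol H = 2 × 0.309 g H₂O ÷ 18.015 g/mol = 0.03430 mol
mass O = 0.378 − (0.2061 + 0.03458) = 0.1374 g → mol O = 0.1374 ÷ 15.999 = 0.008586 mol
Divide by the smallest (0.008586 mol): C 1.998, H 3.995, O 1.000

C2H4O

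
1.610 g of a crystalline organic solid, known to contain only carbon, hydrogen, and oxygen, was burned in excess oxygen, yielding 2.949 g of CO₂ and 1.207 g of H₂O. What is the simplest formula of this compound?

mol C = 2.949 g CO₂ ÷ 44.009 g/mol = 0.067009 mol
mol H = 2 × 1.207 g H₂O ÷ 18.015 g/mol = 0.13400 mol
mass O = 1.610 − (0.80485 + 0.13507) = 0.67008 g → mol O = 0.67008 ÷ 15.999 = 0.041883 mol
Divide by the smallest (0.041883 mol): C 1.600, H 3.199, O 1.000
Multiplying each by 5 gives whole numbers: C 8.00, H 16.00, O 5.00

C8H16O5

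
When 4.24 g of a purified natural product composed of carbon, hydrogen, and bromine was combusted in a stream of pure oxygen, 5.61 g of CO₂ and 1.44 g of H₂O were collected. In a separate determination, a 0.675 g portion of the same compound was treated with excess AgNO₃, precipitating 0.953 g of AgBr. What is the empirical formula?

mol C = 5.61 g CO₂ ÷ 44.009 g/mol = 0.1275 mol
mol H = 2 × 1.44 g H₂O ÷ 18.015 g/mol = 0.1599 mol
From the AgBr data: mol Br per gram of compound = (0.953 ÷ 187.772) ÷ 0.675 = 0.007519 mol/g, so in the 4.24 g combustion sample mol Br = 0.03188 mol
Divide by the smallest (0.03188 mol): C 3.999, H 5.015, Br 1.000

C4H5Br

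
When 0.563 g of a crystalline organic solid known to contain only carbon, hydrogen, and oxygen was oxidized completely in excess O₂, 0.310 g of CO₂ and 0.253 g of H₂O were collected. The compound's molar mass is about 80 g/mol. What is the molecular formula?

mol C = 0.310 g CO₂ ÷ 44.009 g/mol = 0.007044 mol
mol H = 2 × 0.253 g H₂O ÷ 18.015 g/mol = 0.02809 mol
mass O = 0.563 − (0.08461 + 0.02831) = 0.4501 g → mol O = 0.4501 ÷ 15.999 = 0.02813 mol
Divide by the smallest (0.007044 mol): C 1.000, H 3.987, O 3.994
Empirical formula: CH4O4
Empirical-formula mass = 80.04 g/mol; 80 ÷ 80.04 ≈ 1, so the molecular formula is CH4O4.

CH4O4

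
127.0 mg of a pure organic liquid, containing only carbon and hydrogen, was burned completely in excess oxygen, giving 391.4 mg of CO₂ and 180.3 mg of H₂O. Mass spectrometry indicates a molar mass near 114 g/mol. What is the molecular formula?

mol C = 0.3914 g CO₂ ÷ 44.009 g/mol = 0.0088936 mol
mol H = 2 × 0.1803 g H₂O ÷ 18.015 g/mol = 0.020017 mol
Divide by the smallest (0.0088936 mol): C 1.000, H 2.251
Multiplying each by 4 gives whole numbers: C 4.00, H 9.00
Empirical formula: C4H9
Empirical-formula mass = 57.12 g/mol; 114 ÷ 57.12 ≈ 2, so the molecular formula is C8H18.

C8H18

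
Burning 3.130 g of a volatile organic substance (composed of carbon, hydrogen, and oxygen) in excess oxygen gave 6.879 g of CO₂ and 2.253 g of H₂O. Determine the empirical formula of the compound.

mol C = 6.879 g CO₂ ÷ 44.009 g/mol = 0.15631 mol
mol H = 2 × 2.253 g H₂O ÷ 18.015 g/mol = 0.25012 mol
mass O = 3.130 − (1.8774 + 0.25213) = 1.0004 g → mol O = 1.0004 ÷ 15.999 = 0.062532 mol
Divide by the smallest (0.062532 mol): C 2.500, H 4.000, O 1.000
Multiplying each by 2 gives whole numbers: C 5.00, H 8.00, O 2.00

C5H8O2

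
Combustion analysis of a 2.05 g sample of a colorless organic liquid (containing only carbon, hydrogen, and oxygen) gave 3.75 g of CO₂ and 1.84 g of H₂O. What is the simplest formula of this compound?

C5H12O3

mol C = 3.75 g CO₂ ÷ 44.009 g/mol = 0.08521 mol
mol H = 2 × 1.84 g H₂O ÷ 18.015 g/mol = 0.2043 mol
mass O = 2.05 − (1.023 + 0.2059) = 0.8206 g → mol O = 0.8206 ÷ 15.999 = 0.05129 mol
Divide by the smallest (0.05129 mol): C 1.661, H 3.982, O 1.000
Multiplying each by 3 gives whole numbers: C 4.98, H 11.95, O 3.00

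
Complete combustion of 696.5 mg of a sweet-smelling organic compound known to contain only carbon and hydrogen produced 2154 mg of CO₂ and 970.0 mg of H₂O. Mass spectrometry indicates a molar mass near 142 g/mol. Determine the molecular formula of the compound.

mol C = 2.154 g CO₂ ÷ 44.009 g/mol = 0.048945 mol
mol H = 2 × 0.9700 g H₂O ÷ 18.015 g/mol = 0.10769 mol
Divide by the smallest (0.048945 mol): C 1.000, H 2.200
Multiplying each by 5 gives whole numbers: C 5.00, H 11.00
Empirical formula: C5H11
Empirical-formula mass = 71.14 g/mol; 142 ÷ 71.14 ≈ 2, so the molecular formula is C10H22.

C10H22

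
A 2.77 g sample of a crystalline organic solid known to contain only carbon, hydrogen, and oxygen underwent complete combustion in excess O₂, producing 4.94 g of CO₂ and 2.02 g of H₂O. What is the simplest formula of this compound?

C3H6O2

mol C = 4.94 g CO₂ ÷ 44.009 g/mol = 0.1122 mol
mol H = 2 × 2.02 g H₂O ÷ 18.015 g/mol = 0.2243 mol
mass O = 2.77 − (1.348 + 0.2261) = 1.196 g → mol O = 1.196 ÷ 15.999 = 0.07474 mol
Divide by the smallest (0.07474 mol): C 1.502, H 3.001, O 1.000
Multiplying each by 2 gives whole numbers: C 3.00, H 6.00, O 2.00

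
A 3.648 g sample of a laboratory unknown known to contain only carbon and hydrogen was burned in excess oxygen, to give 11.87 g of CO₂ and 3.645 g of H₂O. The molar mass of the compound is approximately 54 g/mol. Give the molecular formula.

mol C = 11.87 g CO₂ ÷ 44.009 g/mol = 0.26972 mol
mol H = 2 × 3.645 g H₂O ÷ 18.015 g/mol = 0.40466 mol
Divide by the smallest (0.26972 mol): C 1.000, H 1.500
Multiplying each by 2 gives whole numbers: C 2.00, H 3.00
Empirical formula: C2H3
Empirical-formula mass = 27.05 g/mol; 54 ÷ 27.05 ≈ 2, so the molecular formula is C4H6.

C4H6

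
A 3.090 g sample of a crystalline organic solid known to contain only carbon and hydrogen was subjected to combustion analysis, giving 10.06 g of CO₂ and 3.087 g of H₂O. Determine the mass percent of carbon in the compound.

88.85%

mol C = 10.06 g CO₂ ÷ 44.009 g/mol = 0.22859 mol
mol H = 2 × 3.087 g H₂O ÷ 18.015 g/mol = 0.34271 mol
mass % C = 2.7456 g ÷ 3.090 g × 100%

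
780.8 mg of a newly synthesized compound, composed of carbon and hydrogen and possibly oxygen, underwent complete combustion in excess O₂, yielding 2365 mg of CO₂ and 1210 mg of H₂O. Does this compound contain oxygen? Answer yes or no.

no

mol C = 2.365 g CO₂ ÷ 44.009 g/mol = 0.053739 mol
mol H = 2 × 1.210 g H₂O ÷ 18.015 g/mol = 0.13433 mol
C and H together account for 0.78087 g — essentially the entire 0.7808 g sample — so the compound contains no oxygen.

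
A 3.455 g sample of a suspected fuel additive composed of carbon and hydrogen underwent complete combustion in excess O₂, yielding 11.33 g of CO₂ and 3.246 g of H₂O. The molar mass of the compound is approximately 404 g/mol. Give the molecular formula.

C30H42

mol C = 11.33 g CO₂ ÷ 44.009 g/mol = 0.25745 mol
mol H = 2 × 3.246 g H₂O ÷ 18.015 g/mol = 0.36037 mol
Divide by the smallest (0.25745 mol): C 1.000, H 1.400
Multiplying each by 5 gives whole numbers: C 5.00, H 7.00
Empirical formula: C5H7
Empirical-formula mass = 67.11 g/mol; 404 ÷ 67.11 ≈ 6, so the molecular formula is C30H42.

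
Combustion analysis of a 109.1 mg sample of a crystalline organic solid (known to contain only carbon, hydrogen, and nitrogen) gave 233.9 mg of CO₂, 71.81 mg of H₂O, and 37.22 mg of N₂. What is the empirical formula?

mol C = 0.2339 g CO₂ ÷ 44.009 g/mol = 0.0053148 mol
mol H = 2 × 0.07181 g H₂O ÷ 18.015 g/mol = 0.0079722 mol
mol N = 2 × 0.03722 g N₂ ÷ 28.014 g/mol = 0.0026572 mol
Divide by the smallest (0.0026572 mol): C 2.000, H 3.000, N 1.000

C2H3N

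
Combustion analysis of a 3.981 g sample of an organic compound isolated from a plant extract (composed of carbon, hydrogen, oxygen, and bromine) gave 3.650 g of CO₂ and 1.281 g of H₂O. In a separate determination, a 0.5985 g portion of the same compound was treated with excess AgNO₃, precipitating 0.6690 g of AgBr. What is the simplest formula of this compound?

mol C = 3.650 g CO₂ ÷ 44.009 g/mol = 0.082938 mol
mol H = 2 × 1.281 g H₂O ÷ 18.015 g/mol = 0.14221 mol
From the AgBr data: mol Br per gram of compound = (0.6690 ÷ 187.772) ÷ 0.5985 = 0.0059529 mol/g, so in the 3.981 g combustion sample mol Br = 0.023699 mol
mass O = 3.981 − (0.99616 + 0.14335 + 1.8936) = 0.94787 g → mol O = 0.94787 ÷ 15.999 = 0.059245 mol
Divide by the smallest (0.023699 mol): C 3.500, H 6.001, Br 1.000, O 2.500
Multiplying each by 2 gives whole numbers: C 7.00, H 12.00, Br 2.00, O 5.00

C7H12Br2O5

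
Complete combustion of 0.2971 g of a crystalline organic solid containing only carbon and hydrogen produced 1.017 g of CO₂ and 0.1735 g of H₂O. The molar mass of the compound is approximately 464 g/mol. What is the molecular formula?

C36H30

mol C = 1.017 g CO₂ ÷ 44.009 g/mol = 0.023109 mol
mol H = 2 × 0.1735 g H₂O ÷ 18.015 g/mol = 0.019262 mol
Divide by the smallest (0.019262 mol): C 1.200, H 1.000
Multiplying each by 5 gives whole numbers: C 6.00, H 5.00
Empirical formula: C6H5
Empirical-formula mass = 77.11 g/mol; 464 ÷ 77.11 ≈ 6, so the molecular formula is C36H30.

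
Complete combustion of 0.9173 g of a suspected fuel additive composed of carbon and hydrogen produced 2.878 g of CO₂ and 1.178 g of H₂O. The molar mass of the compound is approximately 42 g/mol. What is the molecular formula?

mol C = 2.878 g CO₂ ÷ 44.009 g/mol = 0.065396 mol
mol H = 2 × 1.178 g H₂O ÷ 18.015 g/mol = 0.13078 mol
Divide by the smallest (0.065396 mol): C 1.000, H 2.000
Empirical formula: CH2
Empirical-formula mass = 14.03 g/mol; 42 ÷ 14.03 ≈ 3, so the molecular formula is C3H6.

C3H6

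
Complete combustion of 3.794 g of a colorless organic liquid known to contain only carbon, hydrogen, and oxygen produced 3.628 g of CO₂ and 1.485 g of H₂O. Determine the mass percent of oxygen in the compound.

mol C = 3.628 g CO₂ ÷ 44.009 g/mol = 0.082438 mol
mol H = 2 × 1.485 g H₂O ÷ 18.015 g/mol = 0.16486 mol
mass O = 3.794 − (0.99016 + 0.16618) = 2.6377 g → mol O = 2.6377 ÷ 15.999 = 0.16486 mol
mass % O = 2.6377 g ÷ 3.794 g × 100%

69.52%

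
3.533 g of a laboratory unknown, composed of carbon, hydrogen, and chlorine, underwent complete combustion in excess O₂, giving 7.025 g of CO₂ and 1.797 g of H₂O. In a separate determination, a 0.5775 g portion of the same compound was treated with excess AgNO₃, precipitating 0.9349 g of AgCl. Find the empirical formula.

C4H5Cl

mol C = 7.025 g CO₂ ÷ 44.009 g/mol = 0.15963 mol
mol H = 2 × 1.797 g H₂O ÷ 18.015 g/mol = 0.19950 mol
From the AgCl data: mol Cl per gram of compound = (0.9349 ÷ 143.318) ÷ 0.5775 = 0.011296 mol/g, so in the 3.533 g combustion sample mol Cl = 0.039908 mol
Divide by the smallest (0.039908 mol): C 4.000, H 4.999, Cl 1.000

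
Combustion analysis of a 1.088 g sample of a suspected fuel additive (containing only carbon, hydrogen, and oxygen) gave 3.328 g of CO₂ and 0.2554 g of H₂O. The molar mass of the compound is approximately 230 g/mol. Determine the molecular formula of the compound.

mol C = 3.328 g CO₂ ÷ 44.009 g/mol = 0.075621 mol
mol H = 2 × 0.2554 g H₂O ÷ 18.015 g/mol = 0.028354 mol
mass O = 1.088 − (0.90828 + 0.028581) = 0.15114 g → mol O = 0.15114 ÷ 15.999 = 0.0094466 mol
Divide by the smallest (0.0094466 mol): C 8.005, H 3.002, O 1.000
Empirical formula: C8H3O
Empirical-formula mass = 115.11 g/mol; 230 ÷ 115.11 ≈ 2, so the molecular formula is C16H6O2.

C16H6O2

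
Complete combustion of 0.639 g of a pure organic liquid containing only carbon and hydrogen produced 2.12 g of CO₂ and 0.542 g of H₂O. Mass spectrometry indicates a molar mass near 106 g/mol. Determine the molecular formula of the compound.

mol C = 2.12 g CO₂ ÷ 44.009 g/mol = 0.04817 mol
mol H = 2 × 0.542 g H₂O ÷ 18.015 g/mol = 0.06017 mol
Divide by the smallest (0.04817 mol): C 1.000, H 1.249
Multiplying each by 4 gives whole numbers: C 4.00, H 5.00
Empirical formula: C4H5
Empirical-formula mass = 53.08 g/mol; 106 ÷ 53.08 ≈ 2, so the molecular formula is C8H10.

C8H10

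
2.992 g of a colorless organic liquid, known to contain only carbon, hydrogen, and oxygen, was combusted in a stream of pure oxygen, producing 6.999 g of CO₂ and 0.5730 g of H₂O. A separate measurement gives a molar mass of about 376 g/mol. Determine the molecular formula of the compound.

mol C = 6.999 g CO₂ ÷ 44.009 g/mol = 0.15904 mol
mol H = 2 × 0.5730 g H₂O ÷ 18.015 g/mol = 0.063614 mol
mass O = 2.992 − (1.9102 + 0.064123) = 1.0177 g → mol O = 1.0177 ÷ 15.999 = 0.063610 mol
Divide by the smallest (0.063610 mol): C 2.500, H 1.000, O 1.000
Multiplying each by 2 gives whole numbers: C 5.00, H 2.00, O 2.00
Empirical formula: C5H2O2
Empirical-formula mass = 94.07 g/mol; 376 ÷ 94.07 ≈ 4, so the molecular formula is C20H8O8.

C20H8O8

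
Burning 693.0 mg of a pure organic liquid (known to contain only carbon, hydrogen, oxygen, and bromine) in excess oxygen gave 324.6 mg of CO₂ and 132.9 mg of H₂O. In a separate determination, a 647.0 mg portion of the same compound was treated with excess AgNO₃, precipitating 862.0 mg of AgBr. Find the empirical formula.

mol C = 0.3246 g CO₂ ÷ 44.009 g/mol = 0.0073758 mol
mol H = 2 × 0.1329 g H₂O ÷ 18.015 g/mol = 0.014754 mol
From the AgBr data: mol Br per gram of compound = (0.8620 ÷ 187.772) ÷ 0.6470 = 0.0070953 mol/g, so in the 0.6930 g combustion sample mol Br = 0.0049171 mol
mass O = 0.6930 − (0.088590 + 0.014872 + 0.39289) = 0.19664 g → mol O = 0.19664 ÷ 15.999 = 0.012291 mol
Divide by the smallest (0.0049171 mol): C 1.500, H 3.001, Br 1.000, O 2.500
Multiplying each by 2 gives whole numbers: C 3.00, H 6.00, Br 2.00, O 5.00

C3H6Br2O5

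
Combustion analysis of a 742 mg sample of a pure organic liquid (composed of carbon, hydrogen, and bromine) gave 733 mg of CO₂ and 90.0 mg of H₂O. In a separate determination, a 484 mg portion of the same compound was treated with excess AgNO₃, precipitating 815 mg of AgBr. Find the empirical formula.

C5H3Br2

mol C = 0.733 g CO₂ ÷ 44.009 g/mol = 0.01666 mol
mol H = 2 × 0.0900 g H₂O ÷ 18.015 g/mol = 0.009992 mol
From the AgBr data: mol Br per gram of compound = (0.815 ÷ 187.772) ÷ 0.484 = 0.008968 mol/g, so in the 0.742 g combustion sample mol Br = 0.006654 mol
Divide by the smallest (0.006654 mol): C 2.503, H 1.502, Br 1.000
Multiplying each by 2 gives whole numbers: C 5.01, H 3.00, Br 2.00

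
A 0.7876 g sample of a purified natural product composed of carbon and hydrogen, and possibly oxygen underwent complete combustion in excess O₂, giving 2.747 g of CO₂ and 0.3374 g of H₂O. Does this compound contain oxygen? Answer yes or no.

no

mol C = 2.747 g CO₂ ÷ 44.009 g/mol = 0.062419 mol
mol H = 2 × 0.3374 g H₂O ÷ 18.015 g/mol = 0.037458 mol
C and H together account for 0.78747 g — essentially the entire 0.7876 g sample — so the compound contains no oxygen.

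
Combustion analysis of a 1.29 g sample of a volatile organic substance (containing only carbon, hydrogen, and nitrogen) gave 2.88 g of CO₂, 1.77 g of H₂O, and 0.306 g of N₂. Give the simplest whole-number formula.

mol C = 2.88 g CO₂ ÷ 44.009 g/mol = 0.06544 mol
mol H = 2 × 1.77 g H₂O ÷ 18.015 g/mol = 0.1965 mol
mol N = 2 × 0.306 g N₂ ÷ 28.014 g/mol = 0.02185 mol
Divide by the smallest (0.02185 mol): C 2.996, H 8.995, N 1.000

C3H9N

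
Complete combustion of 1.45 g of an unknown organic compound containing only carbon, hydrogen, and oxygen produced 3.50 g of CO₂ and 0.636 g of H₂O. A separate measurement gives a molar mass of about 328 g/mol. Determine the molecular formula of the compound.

mol C = 3.50 g CO₂ ÷ 44.009 g/mol = 0.07953 mol
mol H = 2 × 0.636 g H₂O ÷ 18.015 g/mol = 0.07061 mol
mass O = 1.45 − (0.9552 + 0.07117) = 0.4236 g → mol O = 0.4236 ÷ 15.999 = 0.02648 mol
Divide by the smallest (0.02648 mol): C 3.004, H 2.667, O 1.000
Multiplying each by 3 gives whole numbers: C 9.01, H 8.00, O 3.00
Empirical formula: C9H8O3
Empirical-formula mass = 164.16 g/mol; 328 ÷ 164.16 ≈ 2, so the molecular formula is C18H16O6.

C18H16O6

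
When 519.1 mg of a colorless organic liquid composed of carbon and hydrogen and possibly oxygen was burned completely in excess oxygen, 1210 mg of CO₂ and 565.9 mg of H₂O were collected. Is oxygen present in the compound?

yes

mol C = 1.210 g CO₂ ÷ 44.009 g/mol = 0.027494 mol
mol H = 2 × 0.5659 g H₂O ÷ 18.015 g/mol = 0.062825 mol
C and H account for only 0.39356 g of the 0.5191 g sample; the remaining 0.12554 g must be oxygen.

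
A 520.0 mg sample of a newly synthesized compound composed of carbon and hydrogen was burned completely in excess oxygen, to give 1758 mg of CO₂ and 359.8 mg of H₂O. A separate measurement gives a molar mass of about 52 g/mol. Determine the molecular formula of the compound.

C4H4

mol C = 1.758 g CO₂ ÷ 44.009 g/mol = 0.039946 mol
mol H = 2 × 0.3598 g H₂O ÷ 18.015 g/mol = 0.039944 mol
Divide by the smallest (0.039944 mol): C 1.000, H 1.000
Empirical formula: CH
Empirical-formula mass = 13.02 g/mol; 52 ÷ 13.02 ≈ 4, so the molecular formula is C4H4.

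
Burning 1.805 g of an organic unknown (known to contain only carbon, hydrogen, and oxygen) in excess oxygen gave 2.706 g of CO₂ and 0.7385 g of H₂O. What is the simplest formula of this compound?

C3H4O3

mol C = 2.706 g CO₂ ÷ 44.009 g/mol = 0.061487 mol
mol H = 2 × 0.7385 g H₂O ÷ 18.015 g/mol = 0.081987 mol
mass O = 1.805 − (0.73853 + 0.082643) = 0.98383 g → mol O = 0.98383 ÷ 15.999 = 0.061493 mol
Divide by the smallest (0.061487 mol): C 1.000, H 1.333, O 1.000
Multiplying each by 3 gives whole numbers: C 3.00, H 4.00, O 3.00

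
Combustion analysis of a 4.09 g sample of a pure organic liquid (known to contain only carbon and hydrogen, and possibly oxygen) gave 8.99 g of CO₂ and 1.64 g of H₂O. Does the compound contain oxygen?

mol C = 8.99 g CO₂ ÷ 44.009 g/mol = 0.2043 mol
mol H = 2 × 1.64 g H₂O ÷ 18.015 g/mol = 0.1821 mol
C and H account for only 2.637 g of the 4.09 g sample; the remaining 1.453 g must be oxygen.

yes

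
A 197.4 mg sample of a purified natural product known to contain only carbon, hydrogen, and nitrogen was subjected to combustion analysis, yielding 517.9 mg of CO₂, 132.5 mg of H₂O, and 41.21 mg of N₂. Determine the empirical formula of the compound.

mol C = 0.5179 g CO₂ ÷ 44.009 g/mol = 0.011768 mol
mol H = 2 × 0.1325 g H₂O ÷ 18.015 g/mol = 0.014710 mol
mol N = 2 × 0.04121 g N₂ ÷ 28.014 g/mol = 0.0029421 mol
Divide by the smallest (0.0029421 mol): C 4.000, H 5.000, N 1.000

C4H5N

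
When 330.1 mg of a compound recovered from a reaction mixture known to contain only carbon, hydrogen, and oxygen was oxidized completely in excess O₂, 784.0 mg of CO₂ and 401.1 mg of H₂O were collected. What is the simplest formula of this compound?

C4H10O

mol C = 0.7840 g CO₂ ÷ 44.009 g/mol = 0.017815 mol
mol H = 2 × 0.4011 g H₂O ÷ 18.015 g/mol = 0.044530 mol
mass O = 0.3301 − (0.21397 + 0.044886) = 0.071244 g → mol O = 0.071244 ÷ 15.999 = 0.0044530 mol
Divide by the smallest (0.0044530 mol): C 4.001, H 10.000, O 1.000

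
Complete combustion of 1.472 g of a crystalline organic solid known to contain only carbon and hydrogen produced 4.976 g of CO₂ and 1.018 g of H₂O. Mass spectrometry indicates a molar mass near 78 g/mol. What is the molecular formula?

mol C = 4.976 g CO₂ ÷ 44.009 g/mol = 0.11307 mol
mol H = 2 × 1.018 g H₂O ÷ 18.015 g/mol = 0.11302 mol
Divide by the smallest (0.11302 mol): C 1.000, H 1.000
Empirical formula: CH
Empirical-formula mass = 13.02 g/mol; 78 ÷ 13.02 ≈ 6, so the molecular formula is C6H6.

C6H6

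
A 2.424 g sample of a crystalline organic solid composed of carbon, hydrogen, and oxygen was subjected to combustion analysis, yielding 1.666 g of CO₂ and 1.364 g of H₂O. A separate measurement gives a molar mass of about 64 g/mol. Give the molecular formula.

mol C = 1.666 g CO₂ ÷ 44.009 g/mol = 0.037856 mol
mol H = 2 × 1.364 g H₂O ÷ 18.015 g/mol = 0.15143 mol
mass O = 2.424 − (0.45469 + 0.15264) = 1.8167 g → mol O = 1.8167 ÷ 15.999 = 0.11355 mol
Divide by the smallest (0.037856 mol): C 1.000, H 4.000, O 3.000
Empirical formula: CH4O3
Empirical-formula mass = 64.04 g/mol; 64 ÷ 64.04 ≈ 1, so the molecular formula is CH4O3.

CH4O3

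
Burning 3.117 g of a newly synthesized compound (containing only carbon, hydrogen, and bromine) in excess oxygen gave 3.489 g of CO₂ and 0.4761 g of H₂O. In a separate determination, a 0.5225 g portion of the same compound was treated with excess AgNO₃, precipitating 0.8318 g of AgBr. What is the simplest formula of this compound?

C3H2Br

mol C = 3.489 g CO₂ ÷ 44.009 g/mol = 0.079279 mol
mol H = 2 × 0.4761 g H₂O ÷ 18.015 g/mol = 0.052856 mol
From the AgBr data: mol Br per gram of compound = (0.8318 ÷ 187.772) ÷ 0.5225 = 0.0084782 mol/g, so in the 3.117 g combustion sample mol Br = 0.026426 mol
Divide by the smallest (0.026426 mol): C 3.000, H 2.000, Br 1.000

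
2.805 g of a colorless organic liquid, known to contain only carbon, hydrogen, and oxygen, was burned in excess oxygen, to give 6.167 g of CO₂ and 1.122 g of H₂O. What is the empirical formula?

C9H8O4

mol C = 6.167 g CO₂ ÷ 44.009 g/mol = 0.14013 mol
mol H = 2 × 1.122 g H₂O ÷ 18.015 g/mol = 0.12456 mol
mass O = 2.805 − (1.6831 + 0.12556) = 0.99633 g → mol O = 0.99633 ÷ 15.999 = 0.062275 mol
Divide by the smallest (0.062275 mol): C 2.250, H 2.000, O 1.000
Multiplying each by 4 gives whole numbers: C 9.00, H 8.00, O 4.00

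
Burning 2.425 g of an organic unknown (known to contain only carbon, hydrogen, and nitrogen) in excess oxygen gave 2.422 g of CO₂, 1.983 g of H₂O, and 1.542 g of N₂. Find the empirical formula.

CH4N2

mol C = 2.422 g CO₂ ÷ 44.009 g/mol = 0.055034 mol
mol H = 2 × 1.983 g H₂O ÷ 18.015 g/mol = 0.22015 mol
mol N = 2 × 1.542 g N₂ ÷ 28.014 g/mol = 0.11009 mol
Divide by the smallest (0.055034 mol): C 1.000, H 4.000, N 2.000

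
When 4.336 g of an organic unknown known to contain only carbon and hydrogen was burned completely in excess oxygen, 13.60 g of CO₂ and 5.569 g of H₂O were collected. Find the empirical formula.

mol C = 13.60 g CO₂ ÷ 44.009 g/mol = 0.30903 mol
mol H = 2 × 5.569 g H₂O ÷ 18.015 g/mol = 0.61826 mol
Divide by the smallest (0.30903 mol): C 1.000, H 2.001

CH2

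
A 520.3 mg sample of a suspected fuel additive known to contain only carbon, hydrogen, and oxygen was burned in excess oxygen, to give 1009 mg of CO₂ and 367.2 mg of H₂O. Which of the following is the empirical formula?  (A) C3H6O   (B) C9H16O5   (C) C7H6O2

mol C = 1.009 g CO₂ ÷ 44.009 g/mol = 0.022927 mol
mol H = 2 × 0.3672 g H₂O ÷ 18.015 g/mol = 0.040766 mol
mass O = 0.5203 − (0.27538 + 0.041092) = 0.20383 g → mol O = 0.20383 ÷ 15.999 = 0.012740 mol
Divide by the smallest (0.012740 mol): C 1.800, H 3.200, O 1.000
Multiplying each by 5 gives whole numbers: C 9.00, H 16.00, O 5.00

(B) C9H16O5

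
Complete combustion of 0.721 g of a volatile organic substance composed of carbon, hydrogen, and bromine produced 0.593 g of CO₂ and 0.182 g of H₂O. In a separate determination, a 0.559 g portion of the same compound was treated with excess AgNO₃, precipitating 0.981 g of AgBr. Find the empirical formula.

mol C = 0.593 g CO₂ ÷ 44.009 g/mol = 0.01347 mol
mol H = 2 × 0.182 g H₂O ÷ 18.015 g/mol = 0.02021 mol
From the AgBr data: mol Br per gram of compound = (0.981 ÷ 187.772) ÷ 0.559 = 0.009346 mol/g, so in the 0.721 g combustion sample mol Br = 0.006738 mol
Divide by the smallest (0.006738 mol): C 2.000, H 2.999, Br 1.000

C2H3Br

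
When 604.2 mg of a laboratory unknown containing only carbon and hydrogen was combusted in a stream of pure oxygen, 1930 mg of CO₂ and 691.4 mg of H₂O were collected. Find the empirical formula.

mol C = 1.930 g CO₂ ÷ 44.009 g/mol = 0.043855 mol
mol H = 2 × 0.6914 g H₂O ÷ 18.015 g/mol = 0.076758 mol
Divide by the smallest (0.043855 mol): C 1.000, H 1.750
Multiplying each by 4 gives whole numbers: C 4.00, H 7.00

C4H7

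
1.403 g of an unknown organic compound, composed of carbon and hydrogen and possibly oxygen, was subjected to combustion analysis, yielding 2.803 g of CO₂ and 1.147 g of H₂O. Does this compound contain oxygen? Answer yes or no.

yes

mol C = 2.803 g CO₂ ÷ 44.009 g/mol = 0.063692 mol
mol H = 2 × 1.147 g H₂O ÷ 18.015 g/mol = 0.12734 mol
C and H account for only 0.89336 g of the 1.403 g sample; the remaining 0.50964 g must be oxygen.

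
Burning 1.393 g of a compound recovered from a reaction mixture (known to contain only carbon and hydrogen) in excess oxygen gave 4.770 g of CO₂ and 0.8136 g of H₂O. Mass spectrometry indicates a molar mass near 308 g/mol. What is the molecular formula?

C24H20

mol C = 4.770 g CO₂ ÷ 44.009 g/mol = 0.10839 mol
mol H = 2 × 0.8136 g H₂O ÷ 18.015 g/mol = 0.090325 mol
Divide by the smallest (0.090325 mol): C 1.200, H 1.000
Multiplying each by 5 gives whole numbers: C 6.00, H 5.00
Empirical formula: C6H5
Empirical-formula mass = 77.11 g/mol; 308 ÷ 77.11 ≈ 4, so the molecular formula is C24H20.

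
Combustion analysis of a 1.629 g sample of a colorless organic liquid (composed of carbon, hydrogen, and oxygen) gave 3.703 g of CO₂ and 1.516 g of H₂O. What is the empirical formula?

C3H6O

mol C = 3.703 g CO₂ ÷ 44.009 g/mol = 0.084142 mol
mol H = 2 × 1.516 g H₂O ÷ 18.015 g/mol = 0.16830 mol
mass O = 1.629 − (1.0106 + 0.16965) = 0.44872 g → mol O = 0.44872 ÷ 15.999 = 0.028047 mol
Divide by the smallest (0.028047 mol): C 3.000, H 6.001, O 1.000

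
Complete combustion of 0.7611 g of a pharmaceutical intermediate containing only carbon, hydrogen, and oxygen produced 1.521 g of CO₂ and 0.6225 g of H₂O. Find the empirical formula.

C2H4O

mol C = 1.521 g CO₂ ÷ 44.009 g/mol = 0.034561 mol
mol H = 2 × 0.6225 g H₂O ÷ 18.015 g/mol = 0.069109 mol
mass O = 0.7611 − (0.41511 + 0.069662) = 0.27632 g → mol O = 0.27632 ÷ 15.999 = 0.017271 mol
Divide by the smallest (0.017271 mol): C 2.001, H 4.001, O 1.000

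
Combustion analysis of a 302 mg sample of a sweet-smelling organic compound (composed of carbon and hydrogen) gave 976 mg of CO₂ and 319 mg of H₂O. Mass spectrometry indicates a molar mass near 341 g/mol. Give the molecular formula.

mol C = 0.976 g CO₂ ÷ 44.009 g/mol = 0.02218 mol
mol H = 2 × 0.319 g H₂O ÷ 18.015 g/mol = 0.03541 mol
Divide by the smallest (0.02218 mol): C 1.000, H 1.597
Multiplying each by 5 gives whole numbers: C 5.00, H 7.98
Empirical formula: C5H8
Empirical-formula mass = 68.12 g/mol; 341 ÷ 68.12 ≈ 5, so the molecular formula is C25H40.

C25H40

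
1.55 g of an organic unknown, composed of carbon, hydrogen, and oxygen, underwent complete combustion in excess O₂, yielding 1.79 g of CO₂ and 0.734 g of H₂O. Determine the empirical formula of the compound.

mol C = 1.79 g CO₂ ÷ 44.009 g/mol = 0.04067 mol
mol H = 2 × 0.734 g H₂O ÷ 18.015 g/mol = 0.08149 mol
mass O = 1.55 − (0.4885 + 0.08214) = 0.9793 g → mol O = 0.9793 ÷ 15.999 = 0.06121 mol
Divide by the smallest (0.04067 mol): C 1.000, H 2.003, O 1.505
Multiplying each by 2 gives whole numbers: C 2.00, H 4.01, O 3.01

C2H4O3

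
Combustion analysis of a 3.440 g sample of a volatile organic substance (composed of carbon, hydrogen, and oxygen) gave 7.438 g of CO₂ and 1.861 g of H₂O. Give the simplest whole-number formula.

C9H11O4

mol C = 7.438 g CO₂ ÷ 44.009 g/mol = 0.16901 mol
mol H = 2 × 1.861 g H₂O ÷ 18.015 g/mol = 0.20661 mol
mass O = 3.440 − (2.0300 + 0.20826) = 1.2018 g → mol O = 1.2018 ÷ 15.999 = 0.075114 mol
Divide by the smallest (0.075114 mol): C 2.250, H 2.751, O 1.000
Multiplying each by 4 gives whole numbers: C 9.00, H 11.00, O 4.00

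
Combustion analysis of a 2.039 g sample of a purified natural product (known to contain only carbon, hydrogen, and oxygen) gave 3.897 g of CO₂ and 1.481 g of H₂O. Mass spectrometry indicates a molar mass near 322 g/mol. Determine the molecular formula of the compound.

mol C = 3.897 g CO₂ ÷ 44.009 g/mol = 0.088550 mol
mol H = 2 × 1.481 g H₂O ÷ 18.015 g/mol = 0.16442 mol
mass O = 2.039 − (1.0636 + 0.16573) = 0.80969 g → mol O = 0.80969 ÷ 15.999 = 0.050609 mol
Divide by the smallest (0.050609 mol): C 1.750, H 3.249, O 1.000
Multiplying each by 4 gives whole numbers: C 7.00, H 13.00, O 4.00
Empirical formula: C7H13O4
Empirical-formula mass = 161.18 g/mol; 322 ÷ 161.18 ≈ 2, so the molecular formula is C14H26O8.

C14H26O8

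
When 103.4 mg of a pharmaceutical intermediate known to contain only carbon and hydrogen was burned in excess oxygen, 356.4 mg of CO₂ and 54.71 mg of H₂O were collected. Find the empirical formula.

mol C = 0.3564 g CO₂ ÷ 44.009 g/mol = 0.0080983 mol
mol H = 2 × 0.05471 g H₂O ÷ 18.015 g/mol = 0.0060738 mol
Divide by the smallest (0.0060738 mol): C 1.333, H 1.000
Multiplying each by 3 gives whole numbers: C 4.00, H 3.00

C4H3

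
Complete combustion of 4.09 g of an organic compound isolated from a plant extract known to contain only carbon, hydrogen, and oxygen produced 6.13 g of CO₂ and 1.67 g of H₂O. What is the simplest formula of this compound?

C3H4O3

mol C = 6.13 g CO₂ ÷ 44.009 g/mol = 0.1393 mol
mol H = 2 × 1.67 g H₂O ÷ 18.015 g/mol = 0.1854 mol
mass O = 4.09 − (1.673 + 0.1869) = 2.230 g → mol O = 2.230 ÷ 15.999 = 0.1394 mol
Divide by the smallest (0.1393 mol): C 1.000, H 1.331, O 1.001
Multiplying each by 3 gives whole numbers: C 3.00, H 3.99, O 3.00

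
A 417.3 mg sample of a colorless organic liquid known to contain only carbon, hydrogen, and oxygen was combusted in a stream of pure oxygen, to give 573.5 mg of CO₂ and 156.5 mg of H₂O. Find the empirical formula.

mol C = 0.5735 g CO₂ ÷ 44.009 g/mol = 0.013031 mol
mol H = 2 × 0.1565 g H₂O ÷ 18.015 g/mol = 0.017374 mol
mass O = 0.4173 − (0.15652 + 0.017513) = 0.24327 g → mol O = 0.24327 ÷ 15.999 = 0.015205 mol
Divide by the smallest (0.013031 mol): C 1.000, H 1.333, O 1.167
Multiplying each by 6 gives whole numbers: C 6.00, H 8.00, O 7.00

C6H8O7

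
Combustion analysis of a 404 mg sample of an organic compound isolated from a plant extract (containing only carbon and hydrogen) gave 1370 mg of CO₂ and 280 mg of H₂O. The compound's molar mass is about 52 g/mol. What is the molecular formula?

C4H4

mol C = 1.37 g CO₂ ÷ 44.009 g/mol = 0.03113 mol
mol H = 2 × 0.280 g H₂O ÷ 18.015 g/mol = 0.03109 mol
Divide by the smallest (0.03109 mol): C 1.001, H 1.000
Empirical formula: CH
Empirical-formula mass = 13.02 g/mol; 52 ÷ 13.02 ≈ 4, so the molecular formula is C4H4.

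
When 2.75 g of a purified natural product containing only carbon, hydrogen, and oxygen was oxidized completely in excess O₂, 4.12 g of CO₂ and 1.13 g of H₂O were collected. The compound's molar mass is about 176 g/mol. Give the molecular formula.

C6H8O6

mol C = 4.12 g CO₂ ÷ 44.009 g/mol = 0.09362 mol
mol H = 2 × 1.13 g H₂O ÷ 18.015 g/mol = 0.1255 mol
mass O = 2.75 − (1.124 + 0.1265) = 1.499 g → mol O = 1.499 ÷ 15.999 = 0.09370 mol
Divide by the smallest (0.09362 mol): C 1.000, H 1.340, O 1.001
Multiplying each by 3 gives whole numbers: C 3.00, H 4.02, O 3.00
Empirical formula: C3H4O3
Empirical-formula mass = 88.06 g/mol; 176 ÷ 88.06 ≈ 2, so the molecular formula is C6H8O6.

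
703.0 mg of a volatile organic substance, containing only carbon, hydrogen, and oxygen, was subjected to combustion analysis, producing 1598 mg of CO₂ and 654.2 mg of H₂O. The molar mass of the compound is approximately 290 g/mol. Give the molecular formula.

mol C = 1.598 g CO₂ ÷ 44.009 g/mol = 0.036311 mol
mol H = 2 × 0.6542 g H₂O ÷ 18.015 g/mol = 0.072628 mol
mass O = 0.7030 − (0.43613 + 0.073209) = 0.19366 g → mol O = 0.19366 ÷ 15.999 = 0.012105 mol
Divide by the smallest (0.012105 mol): C 3.000, H 6.000, O 1.000
Empirical formula: C3H6O
Empirical-formula mass = 58.08 g/mol; 290 ÷ 58.08 ≈ 5, so the molecular formula is C15H30O5.

C15H30O5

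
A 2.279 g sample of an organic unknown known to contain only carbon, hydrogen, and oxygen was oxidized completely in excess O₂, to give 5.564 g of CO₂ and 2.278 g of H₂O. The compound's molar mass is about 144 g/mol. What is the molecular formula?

C8H16O2

mol C = 5.564 g CO₂ ÷ 44.009 g/mol = 0.12643 mol
mol H = 2 × 2.278 g H₂O ÷ 18.015 g/mol = 0.25290 mol
mass O = 2.279 − (1.5185 + 0.25492) = 0.50554 g → mol O = 0.50554 ÷ 15.999 = 0.031598 mol
Divide by the smallest (0.031598 mol): C 4.001, H 8.004, O 1.000
Empirical formula: C4H8O
Empirical-formula mass = 72.11 g/mol; 144 ÷ 72.11 ≈ 2, so the molecular formula is C8H16O2.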